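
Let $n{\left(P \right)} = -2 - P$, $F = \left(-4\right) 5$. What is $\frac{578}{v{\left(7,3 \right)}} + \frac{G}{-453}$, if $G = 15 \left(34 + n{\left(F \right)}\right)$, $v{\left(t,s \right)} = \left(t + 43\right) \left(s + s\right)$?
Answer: $\frac{4639}{22650} \approx 0.20481$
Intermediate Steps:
$F = -20$
$v{\left(t,s \right)} = 2 s \left(43 + t\right)$ ($v{\left(t,s \right)} = \left(43 + t\right) 2 s = 2 s \left(43 + t\right)$)
$G = 780$ ($G = 15 \left(34 - -18\right) = 15 \left(34 + \left(-2 + 20\right)\right) = 15 \left(34 + 18\right) = 15 \cdot 52 = 780$)
$\frac{578}{v{\left(7,3 \right)}} + \frac{G}{-453} = \frac{578}{2 \cdot 3 \left(43 + 7\right)} + \frac{780}{-453} = \frac{578}{2 \cdot 3 \cdot 50} + 780 \left(- \frac{1}{453}\right) = \frac{578}{300} - \frac{260}{151} = 578 \cdot \frac{1}{300} - \frac{260}{151} = \frac{289}{150} - \frac{260}{151} = \frac{4639}{22650}$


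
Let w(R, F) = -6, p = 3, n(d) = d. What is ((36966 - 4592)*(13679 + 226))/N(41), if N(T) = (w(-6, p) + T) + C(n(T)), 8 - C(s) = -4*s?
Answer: 50017830/23 ≈ 2.1747e+6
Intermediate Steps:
C(s) = 8 + 4*s (C(s) = 8 - (-4)*s = 8 + 4*s)
N(T) = 2 + 5*T (N(T) = (-6 + T) + (8 + 4*T) = 2 + 5*T)
((36966 - 4592)*(13679 + 226))/N(41) = ((36966 - 4592)*(13679 + 226))/(2 + 5*41) = (32374*13905)/(2 + 205) = 450160470/207 = 450160470*(1/207) = 50017830/23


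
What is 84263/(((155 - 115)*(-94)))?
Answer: -84263/3760 ≈ -22.410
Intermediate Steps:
84263/(((155 - 115)*(-94))) = 84263/((40*(-94))) = 84263/(-3760) = 84263*(-1/3760) = -84263/3760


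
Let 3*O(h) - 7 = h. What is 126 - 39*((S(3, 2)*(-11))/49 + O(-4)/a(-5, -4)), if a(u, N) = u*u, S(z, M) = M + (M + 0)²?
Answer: 216789/1225 ≈ 176.97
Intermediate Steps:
S(z, M) = M + M²
O(h) = 7/3 + h/3
a(u, N) = u²
126 - 39*((S(3, 2)*(-11))/49 + O(-4)/a(-5, -4)) = 126 - 39*(((2*(1 + 2))*(-11))/49 + (7/3 + (⅓)*(-4))/((-5)²)) = 126 - 39*(((2*3)*(-11))*(1/49) + (7/3 - 4/3)/25) = 126 - 39*((6*(-11))*(1/49) + 1*(1/25)) = 126 - 39*(-66*1/49 + 1/25) = 126 - 39*(-66/49 + 1/25) = 126 - 39*(-1601/1225) = 126 + 62439/1225 = 216789/1225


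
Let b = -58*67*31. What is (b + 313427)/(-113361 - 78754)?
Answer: -192961/192115 ≈ -1.0044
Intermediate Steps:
b = -120466 (b = -3886*31 = -120466)
(b + 313427)/(-113361 - 78754) = (-120466 + 313427)/(-113361 - 78754) = 192961/(-192115) = 192961*(-1/192115) = -192961/192115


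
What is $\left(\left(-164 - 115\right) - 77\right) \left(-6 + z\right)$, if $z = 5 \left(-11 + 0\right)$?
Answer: $21716$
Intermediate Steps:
$z = -55$ ($z = 5 \left(-11\right) = -55$)
$\left(\left(-164 - 115\right) - 77\right) \left(-6 + z\right) = \left(\left(-164 - 115\right) - 77\right) \left(-6 - 55\right) = \left(\left(-164 - 115\right) - 77\right) \left(-61\right) = \left(-279 - 77\right) \left(-61\right) = \left(-356\right) \left(-61\right) = 21716$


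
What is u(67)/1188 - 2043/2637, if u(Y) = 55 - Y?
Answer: -22766/29007 ≈ -0.78485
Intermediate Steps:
u(67)/1188 - 2043/2637 = (55 - 1*67)/1188 - 2043/2637 = (55 - 67)*(1/1188) - 2043*1/2637 = -12*1/1188 - 227/293 = -1/99 - 227/293 = -22766/29007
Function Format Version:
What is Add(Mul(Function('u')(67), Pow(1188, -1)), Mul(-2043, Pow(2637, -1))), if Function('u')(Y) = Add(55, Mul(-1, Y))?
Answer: Rational(-22766, 29007) ≈ -0.78485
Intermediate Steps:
Add(Mul(Function('u')(67), Pow(1188, -1)), Mul(-2043, Pow(2637, -1))) = Add(Mul(Add(55, Mul(-1, 67)), Pow(1188, -1)), Mul(-2043, Pow(2637, -1))) = Add(Mul(Add(55, -67), Rational(1, 1188)), Mul(-2043, Rational(1, 2637))) = Add(Mul(-12, Rational(1, 1188)), Rational(-227, 293)) = Add(Rational(-1, 99), Rational(-227, 293)) = Rational(-22766, 29007)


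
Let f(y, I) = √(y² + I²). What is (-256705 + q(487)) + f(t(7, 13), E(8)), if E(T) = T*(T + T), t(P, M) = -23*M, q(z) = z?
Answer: -256218 + √105785 ≈ -2.5589e+5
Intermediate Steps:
E(T) = 2*T² (E(T) = T*(2*T) = 2*T²)
f(y, I) = √(I² + y²)
(-256705 + q(487)) + f(t(7, 13), E(8)) = (-256705 + 487) + √((2*8²)² + (-23*13)²) = -256218 + √((2*64)² + (-299)²) = -256218 + √(128² + 89401) = -256218 + √(16384 + 89401) = -256218 + √105785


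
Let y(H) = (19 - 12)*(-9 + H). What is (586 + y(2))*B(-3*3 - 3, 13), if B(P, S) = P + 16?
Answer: 2148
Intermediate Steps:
y(H) = -63 + 7*H (y(H) = 7*(-9 + H) = -63 + 7*H)
B(P, S) = 16 + P
(586 + y(2))*B(-3*3 - 3, 13) = (586 + (-63 + 7*2))*(16 + (-3*3 - 3)) = (586 + (-63 + 14))*(16 + (-9 - 3)) = (586 - 49)*(16 - 12) = 537*4 = 2148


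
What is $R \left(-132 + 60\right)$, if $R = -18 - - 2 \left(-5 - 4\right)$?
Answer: $2592$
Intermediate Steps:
$R = -36$ ($R = -18 - \left(-2\right) \left(-9\right) = -18 - 18 = -36$)
$R \left(-132 + 60\right) = - 36 \left(-132 + 60\right) = \left(-36\right) \left(-72\right) = 2592$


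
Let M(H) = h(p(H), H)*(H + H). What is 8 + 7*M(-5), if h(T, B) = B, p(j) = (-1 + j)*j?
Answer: 358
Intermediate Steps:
p(j) = j*(-1 + j)
M(H) = 2*H² (M(H) = H*(H + H) = H*(2*H) = 2*H²)
8 + 7*M(-5) = 8 + 7*(2*(-5)²) = 8 + 7*(2*25) = 8 + 7*50 = 8 + 350 = 358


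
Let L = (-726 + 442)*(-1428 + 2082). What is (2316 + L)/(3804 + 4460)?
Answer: -45855/2066 ≈ -22.195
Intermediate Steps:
L = -185736 (L = -284*654 = -185736)
(2316 + L)/(3804 + 4460) = (2316 - 185736)/(3804 + 4460) = -183420/8264 = -183420*1/8264 = -45855/2066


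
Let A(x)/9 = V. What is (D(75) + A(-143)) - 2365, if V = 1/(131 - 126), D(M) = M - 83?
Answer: -11856/5 ≈ -2371.2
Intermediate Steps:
D(M) = -83 + M
V = 1/5 ≈ 0.20000
A(x) = 9/5 (A(x) = 9*(1/5) = 9/5)
(D(75) + A(-143)) - 2365 = ((-83 + 75) + 9/5) - 2365 = (-8 + 9/5) - 2365 = -31/5 - 2365 = -11856/5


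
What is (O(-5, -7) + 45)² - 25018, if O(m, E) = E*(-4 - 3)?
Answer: -16182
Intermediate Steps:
O(m, E) = -7*E (O(m, E) = E*(-7) = -7*E)
(O(-5, -7) + 45)² - 25018 = (-7*(-7) + 45)² - 25018 = (49 + 45)² - 25018 = 94² - 25018 = 8836 - 25018 = -16182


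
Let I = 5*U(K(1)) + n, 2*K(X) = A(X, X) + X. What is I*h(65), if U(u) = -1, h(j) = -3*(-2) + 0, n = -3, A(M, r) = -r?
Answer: -48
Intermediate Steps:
K(X) = 0 (K(X) = (-X + X)/2 = (½)*0 = 0)
h(j) = 6 (h(j) = 6 + 0 = 6)
I = -8 (I = 5*(-1) - 3 = -5 - 3 = -8)
I*h(65) = -8*6 = -48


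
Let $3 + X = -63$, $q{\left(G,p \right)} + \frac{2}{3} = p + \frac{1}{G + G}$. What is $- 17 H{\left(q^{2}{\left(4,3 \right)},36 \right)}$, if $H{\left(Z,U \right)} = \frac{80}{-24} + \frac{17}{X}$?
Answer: $\frac{1343}{22} \approx 61.045$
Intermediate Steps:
$q{\left(G,p \right)} = - \frac{2}{3} + p + \frac{1}{2 G}$ ($q{\left(G,p \right)} = - \frac{2}{3} + \left(p + \frac{1}{G + G}\right) = - \frac{2}{3} + \left(p + \frac{1}{2 G}\right) = - \frac{2}{3} + p + \frac{1}{2 G}$)
$X = -66$ ($X = -3 - 63 = -66$)
$H{\left(Z,U \right)} = - \frac{79}{22}$ ($H{\left(Z,U \right)} = \frac{80}{-24} + \frac{17}{-66} = 80 \left(- \frac{1}{24}\right) + 17 \left(- \frac{1}{66}\right) = - \frac{10}{3} - \frac{17}{66} = - \frac{79}{22}$)
$- 17 H{\left(q^{2}{\left(4,3 \right)},36 \right)} = \left(-17\right) \left(- \frac{79}{22}\right) = \frac{1343}{22}$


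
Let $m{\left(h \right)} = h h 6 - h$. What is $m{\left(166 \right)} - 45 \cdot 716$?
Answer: $132950$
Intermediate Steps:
$m{\left(h \right)} = - h + 6 h^{2}$ ($m{\left(h \right)} = h^{2} \cdot 6 - h = 6 h^{2} - h = - h + 6 h^{2}$)
$m{\left(166 \right)} - 45 \cdot 716 = 166 \left(-1 + 6 \cdot 166\right) - 45 \cdot 716 = 166 \left(-1 + 996\right) - 32220 = 166 \cdot 995 - 32220 = 165170 - 32220 = 132950$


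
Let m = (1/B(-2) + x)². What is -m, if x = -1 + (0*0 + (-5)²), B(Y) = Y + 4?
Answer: -2401/4 ≈ -600.25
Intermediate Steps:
B(Y) = 4 + Y
x = 24 (x = -1 + (0 + 25) = -1 + 25 = 24)
m = 2401/4 (m = (1/(4 - 2) + 24)² = (1/2 + 24)² = (½ + 24)² = (49/2)² = 2401/4 ≈ 600.25)
-m = -1*2401/4 = -2401/4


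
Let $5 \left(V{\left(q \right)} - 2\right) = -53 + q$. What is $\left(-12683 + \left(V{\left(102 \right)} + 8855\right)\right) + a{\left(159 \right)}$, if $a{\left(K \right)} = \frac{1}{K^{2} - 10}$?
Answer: $- \frac{482195946}{126355} \approx -3816.2$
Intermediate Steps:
$V{\left(q \right)} = - \frac{43}{5} + \frac{q}{5}$ ($V{\left(q \right)} = 2 + \frac{-53 + q}{5} = 2 + \left(- \frac{53}{5} + \frac{q}{5}\right) = - \frac{43}{5} + \frac{q}{5}$)
$a{\left(K \right)} = \frac{1}{-10 + K^{2}}$
$\left(-12683 + \left(V{\left(102 \right)} + 8855\right)\right) + a{\left(159 \right)} = \left(-12683 + \left(\left(- \frac{43}{5} + \frac{1}{5} \cdot 102\right) + 8855\right)\right) + \frac{1}{-10 + 159^{2}} = \left(-12683 + \left(\left(- \frac{43}{5} + \frac{102}{5}\right) + 8855\right)\right) + \frac{1}{-10 + 25281} = \left(-12683 + \left(\frac{59}{5} + 8855\right)\right) + \frac{1}{25271} = \left(-12683 + \frac{44334}{5}\right) + \frac{1}{25271} = - \frac{19081}{5} + \frac{1}{25271} = - \frac{482195946}{126355}$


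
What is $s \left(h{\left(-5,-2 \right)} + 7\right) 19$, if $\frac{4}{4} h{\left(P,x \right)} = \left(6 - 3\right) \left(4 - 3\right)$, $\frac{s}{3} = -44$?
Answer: $-25080$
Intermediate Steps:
$s = -132$ ($s = 3 \left(-44\right) = -132$)
$h{\left(P,x \right)} = 3$ ($h{\left(P,x \right)} = \left(6 - 3\right) \left(4 - 3\right) = 3 \cdot 1 = 3$)
$s \left(h{\left(-5,-2 \right)} + 7\right) 19 = - 132 \left(3 + 7\right) 19 = \left(-132\right) 10 \cdot 19 = \left(-1320\right) 19 = -25080$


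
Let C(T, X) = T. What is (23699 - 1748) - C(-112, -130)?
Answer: 22063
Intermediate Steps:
(23699 - 1748) - C(-112, -130) = (23699 - 1748) - 1*(-112) = 21951 + 112 = 22063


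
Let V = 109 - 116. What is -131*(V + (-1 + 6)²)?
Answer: -2358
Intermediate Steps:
V = -7
-131*(V + (-1 + 6)²) = -131*(-7 + (-1 + 6)²) = -131*(-7 + 5²) = -131*(-7 + 25) = -131*18 = -2358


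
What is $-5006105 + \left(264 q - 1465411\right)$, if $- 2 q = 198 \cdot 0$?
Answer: $-6471516$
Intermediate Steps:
$q = 0$ ($q = - \frac{198 \cdot 0}{2} = \left(- \frac{1}{2}\right) 0 = 0$)
$-5006105 + \left(264 q - 1465411\right) = -5006105 + \left(264 \cdot 0 - 1465411\right) = -5006105 + \left(0 - 1465411\right) = -5006105 - 1465411 = -6471516$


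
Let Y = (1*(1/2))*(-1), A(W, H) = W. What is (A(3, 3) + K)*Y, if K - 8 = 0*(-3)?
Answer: -11/2 ≈ -5.5000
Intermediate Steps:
Y = -½ (Y = (1*(1*(½)))*(-1) = (1*(½))*(-1) = (½)*(-1) = -½ ≈ -0.50000)
K = 8 (K = 8 + 0*(-3) = 8 + 0 = 8)
(A(3, 3) + K)*Y = (3 + 8)*(-½) = 11*(-½) = -11/2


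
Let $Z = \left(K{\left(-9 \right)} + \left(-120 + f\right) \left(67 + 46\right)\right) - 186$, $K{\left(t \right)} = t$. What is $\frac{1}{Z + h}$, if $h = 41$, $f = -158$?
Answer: $- \frac{1}{31568} \approx -3.1678 \cdot 10^{-5}$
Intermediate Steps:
$Z = -31609$ ($Z = \left(-9 + \left(-120 - 158\right) \left(67 + 46\right)\right) - 186 = \left(-9 - 31414\right) - 186 = -31423 - 186 = -31609$)
$\frac{1}{Z + h} = \frac{1}{-31609 + 41} = \frac{1}{-31568} = - \frac{1}{31568}$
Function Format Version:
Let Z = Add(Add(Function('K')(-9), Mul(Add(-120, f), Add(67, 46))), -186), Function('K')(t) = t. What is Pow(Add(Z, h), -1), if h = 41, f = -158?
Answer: Rational(-1, 31568) ≈ -3.1678e-5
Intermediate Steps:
Z = -31609 (Z = Add(Add(-9, Mul(Add(-120, -158), Add(67, 46))), -186) = Add(Add(-9, Mul(-278, 113)), -186) = Add(Add(-9, -31414), -186) = Add(-31423, -186) = -31609)
Pow(Add(Z, h), -1) = Pow(Add(-31609, 41), -1) = Pow(-31568, -1) = Rational(-1, 31568)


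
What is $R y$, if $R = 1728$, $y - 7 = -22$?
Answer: $-25920$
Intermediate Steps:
$y = -15$ ($y = 7 - 22 = -15$)
$R y = 1728 \left(-15\right) = -25920$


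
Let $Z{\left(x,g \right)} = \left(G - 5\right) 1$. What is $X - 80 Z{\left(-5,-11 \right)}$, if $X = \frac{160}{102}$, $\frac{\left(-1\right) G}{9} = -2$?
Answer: $- \frac{52960}{51} \approx -1038.4$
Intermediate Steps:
$G = 18$ ($G = \left(-9\right) \left(-2\right) = 18$)
$X = \frac{80}{51}$ ($X = 160 \cdot \frac{1}{102} = \frac{80}{51} \approx 1.5686$)
$Z{\left(x,g \right)} = 13$ ($Z{\left(x,g \right)} = \left(18 - 5\right) 1 = 13 \cdot 1 = 13$)
$X - 80 Z{\left(-5,-11 \right)} = \frac{80}{51} - 1040 = - \frac{52960}{51}$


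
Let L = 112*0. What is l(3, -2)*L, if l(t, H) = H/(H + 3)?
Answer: 0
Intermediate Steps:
l(t, H) = H/(3 + H)
L = 0
l(3, -2)*L = -2/(3 - 2)*0 = -2/1*0 = -2*1*0 = -2*0 = 0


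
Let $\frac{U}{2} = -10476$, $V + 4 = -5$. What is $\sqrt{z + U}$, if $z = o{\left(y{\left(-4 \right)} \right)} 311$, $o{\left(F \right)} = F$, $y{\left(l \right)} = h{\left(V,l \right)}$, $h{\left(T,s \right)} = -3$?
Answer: $i \sqrt{21885} \approx 147.94 i$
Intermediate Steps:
$V = -9$ ($V = -4 - 5 = -9$)
$y{\left(l \right)} = -3$
$z = -933$ ($z = \left(-3\right) 311 = -933$)
$U = -20952$ ($U = 2 \left(-10476\right) = -20952$)
$\sqrt{z + U} = \sqrt{-933 - 20952} = \sqrt{-21885} = i \sqrt{21885}$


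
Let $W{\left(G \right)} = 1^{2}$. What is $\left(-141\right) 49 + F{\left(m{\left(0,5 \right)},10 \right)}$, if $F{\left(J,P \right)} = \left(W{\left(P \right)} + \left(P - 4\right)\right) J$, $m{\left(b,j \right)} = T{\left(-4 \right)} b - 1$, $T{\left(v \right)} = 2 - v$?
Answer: $-6916$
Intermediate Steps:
$W{\left(G \right)} = 1$
$m{\left(b,j \right)} = -1 + 6 b$ ($m{\left(b,j \right)} = \left(2 - -4\right) b - 1 = \left(2 + 4\right) b - 1 = 6 b - 1 = -1 + 6 b$)
$F{\left(J,P \right)} = J \left(-3 + P\right)$ ($F{\left(J,P \right)} = \left(1 + \left(P - 4\right)\right) J = \left(1 + \left(-4 + P\right)\right) J = \left(-3 + P\right) J = J \left(-3 + P\right)$)
$\left(-141\right) 49 + F{\left(m{\left(0,5 \right)},10 \right)} = \left(-141\right) 49 + \left(-1 + 6 \cdot 0\right) \left(-3 + 10\right) = -6909 + \left(-1 + 0\right) 7 = -6909 - 7 = -6916$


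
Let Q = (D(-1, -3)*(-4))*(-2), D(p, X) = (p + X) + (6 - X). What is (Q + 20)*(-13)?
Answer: -780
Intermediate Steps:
D(p, X) = 6 + p (D(p, X) = (X + p) + (6 - X) = 6 + p)
Q = 40 (Q = ((6 - 1)*(-4))*(-2) = (5*(-4))*(-2) = -20*(-2) = 40)
(Q + 20)*(-13) = (40 + 20)*(-13) = 60*(-13) = -780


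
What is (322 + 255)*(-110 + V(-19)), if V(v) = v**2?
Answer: 144827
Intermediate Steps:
(322 + 255)*(-110 + V(-19)) = (322 + 255)*(-110 + (-19)**2) = 577*(-110 + 361) = 577*251 = 144827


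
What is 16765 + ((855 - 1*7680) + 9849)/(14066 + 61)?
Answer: 78947393/4709 ≈ 16765.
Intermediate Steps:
16765 + ((855 - 1*7680) + 9849)/(14066 + 61) = 16765 + ((855 - 7680) + 9849)/14127 = 16765 + (-6825 + 9849)*(1/14127) = 16765 + 3024*(1/14127) = 16765 + 1008/4709 = 78947393/4709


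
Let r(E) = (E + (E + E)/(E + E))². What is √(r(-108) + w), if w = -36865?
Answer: 6*I*√706 ≈ 159.42*I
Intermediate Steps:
r(E) = (1 + E)² (r(E) = (E + (2*E)/((2*E)))² = (E + (2*E)*(1/(2*E)))² = (E + 1)² = (1 + E)²)
√(r(-108) + w) = √((1 - 108)² - 36865) = √((-107)² - 36865) = √(11449 - 36865) = √(-25416) = 6*I*√706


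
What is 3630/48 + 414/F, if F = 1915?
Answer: 1161887/15320 ≈ 75.841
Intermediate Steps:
3630/48 + 414/F = 3630/48 + 414/1915 = 3630*(1/48) + 414*(1/1915) = 605/8 + 414/1915 = 1161887/15320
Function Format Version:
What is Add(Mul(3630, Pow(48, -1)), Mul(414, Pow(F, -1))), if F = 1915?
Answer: Rational(1161887, 15320) ≈ 75.841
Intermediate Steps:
Add(Mul(3630, Pow(48, -1)), Mul(414, Pow(F, -1))) = Add(Mul(3630, Pow(48, -1)), Mul(414, Pow(1915, -1))) = Add(Mul(3630, Rational(1, 48)), Mul(414, Rational(1, 1915))) = Add(Rational(605, 8), Rational(414, 1915)) = Rational(1161887, 15320)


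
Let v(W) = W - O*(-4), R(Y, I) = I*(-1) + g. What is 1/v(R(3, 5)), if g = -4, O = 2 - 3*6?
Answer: -1/73 ≈ -0.013699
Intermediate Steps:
O = -16 (O = 2 - 18 = -16)
R(Y, I) = -4 - I (R(Y, I) = I*(-1) - 4 = -I - 4 = -4 - I)
v(W) = -64 + W (v(W) = W - (-16)*(-4) = W - 1*64 = W - 64 = -64 + W)
1/v(R(3, 5)) = 1/(-64 + (-4 - 1*5)) = 1/(-64 + (-4 - 5)) = 1/(-64 - 9) = 1/(-73) = -1/73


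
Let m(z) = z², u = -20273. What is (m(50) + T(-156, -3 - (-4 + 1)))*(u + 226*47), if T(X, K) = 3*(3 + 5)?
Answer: -24359124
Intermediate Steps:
T(X, K) = 24 (T(X, K) = 3*8 = 24)
(m(50) + T(-156, -3 - (-4 + 1)))*(u + 226*47) = (50² + 24)*(-20273 + 226*47) = (2500 + 24)*(-20273 + 10622) = 2524*(-9651) = -24359124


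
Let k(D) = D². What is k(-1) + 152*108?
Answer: 16417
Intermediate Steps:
k(-1) + 152*108 = (-1)² + 152*108 = 1 + 16416 = 16417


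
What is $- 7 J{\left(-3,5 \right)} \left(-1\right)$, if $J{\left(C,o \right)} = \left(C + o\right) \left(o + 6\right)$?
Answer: $154$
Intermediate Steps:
$J{\left(C,o \right)} = \left(6 + o\right) \left(C + o\right)$ ($J{\left(C,o \right)} = \left(C + o\right) \left(6 + o\right) = \left(6 + o\right) \left(C + o\right)$)
$- 7 J{\left(-3,5 \right)} \left(-1\right) = - 7 \left(5^{2} + 6 \left(-3\right) + 6 \cdot 5 - 15\right) \left(-1\right) = - 7 \left(25 - 18 + 30 - 15\right) \left(-1\right) = \left(-7\right) 22 \left(-1\right) = \left(-154\right) \left(-1\right) = 154$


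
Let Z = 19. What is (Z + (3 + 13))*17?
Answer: 595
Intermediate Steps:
(Z + (3 + 13))*17 = (19 + (3 + 13))*17 = (19 + 16)*17 = 35*17 = 595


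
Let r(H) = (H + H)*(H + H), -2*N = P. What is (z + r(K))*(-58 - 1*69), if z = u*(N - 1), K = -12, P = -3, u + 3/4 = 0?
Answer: -584835/8 ≈ -73104.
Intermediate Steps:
u = -¾ (u = -¾ + 0 = -¾ ≈ -0.75000)
N = 3/2 (N = -½*(-3) = 3/2 ≈ 1.5000)
r(H) = 4*H² (r(H) = (2*H)*(2*H) = 4*H²)
z = -3/8 (z = -3*(3/2 - 1)/4 = -¾*½ = -3/8 ≈ -0.37500)
(z + r(K))*(-58 - 1*69) = (-3/8 + 4*(-12)²)*(-58 - 1*69) = (-3/8 + 4*144)*(-58 - 69) = (-3/8 + 576)*(-127) = (4605/8)*(-127) = -584835/8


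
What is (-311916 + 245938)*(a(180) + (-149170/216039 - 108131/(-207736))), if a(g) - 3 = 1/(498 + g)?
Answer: -6865337696060657/36748810004 ≈ -1.8682e+5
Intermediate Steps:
a(g) = 3 + 1/(498 + g)
(-311916 + 245938)*(a(180) + (-149170/216039 - 108131/(-207736))) = (-311916 + 245938)*((1495 + 3*180)/(498 + 180) + (-149170/216039 - 108131/(-207736))) = -65978*((1495 + 540)/678 + (-149170*1/216039 - 108131*(-1/207736))) = -65978*((1/678)*2035 + (-149170/216039 + 108131/207736)) = -65978*(2035/678 - 331628957/1951264248) = -65978*208109906213/73497620008 = -6865337696060657/36748810004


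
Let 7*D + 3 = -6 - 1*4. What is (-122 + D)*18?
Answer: -15606/7 ≈ -2229.4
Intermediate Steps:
D = -13/7 (D = -3/7 + (-6 - 1*4)/7 = -3/7 + (-6 - 4)/7 = -3/7 + (⅐)*(-10) = -3/7 - 10/7 = -13/7 ≈ -1.8571)
(-122 + D)*18 = (-122 - 13/7)*18 = -867/7*18 = -15606/7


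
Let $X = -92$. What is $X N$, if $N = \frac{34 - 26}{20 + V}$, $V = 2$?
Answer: $- \frac{368}{11} \approx -33.455$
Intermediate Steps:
$N = \frac{4}{11}$ ($N = \frac{34 - 26}{20 + 2} = \frac{8}{22} = 8 \cdot \frac{1}{22} = \frac{4}{11} \approx 0.36364$)
$X N = \left(-92\right) \frac{4}{11} = - \frac{368}{11}$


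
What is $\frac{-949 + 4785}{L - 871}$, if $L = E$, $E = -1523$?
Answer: $- \frac{274}{171} \approx -1.6023$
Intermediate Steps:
$L = -1523$
$\frac{-949 + 4785}{L - 871} = \frac{-949 + 4785}{-1523 - 871} = \frac{3836}{-2394} = 3836 \left(- \frac{1}{2394}\right) = - \frac{274}{171}$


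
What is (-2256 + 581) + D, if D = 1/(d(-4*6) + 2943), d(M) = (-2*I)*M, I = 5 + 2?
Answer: -5492324/3279 ≈ -1675.0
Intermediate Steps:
I = 7
d(M) = -14*M (d(M) = (-2*7)*M = -14*M)
D = 1/3279 (D = 1/(-(-56)*6 + 2943) = 1/(-14*(-24) + 2943) = 1/(336 + 2943) = 1/3279 ≈ 0.00030497)
(-2256 + 581) + D = (-2256 + 581) + 1/3279 = -1675 + 1/3279 = -5492324/3279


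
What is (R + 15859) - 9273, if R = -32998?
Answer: -26412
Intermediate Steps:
(R + 15859) - 9273 = (-32998 + 15859) - 9273 = -17139 - 9273 = -26412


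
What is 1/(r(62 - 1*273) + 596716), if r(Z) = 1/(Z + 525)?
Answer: 314/187368825 ≈ 1.6758e-6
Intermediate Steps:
r(Z) = 1/(525 + Z)
1/(r(62 - 1*273) + 596716) = 1/(1/(525 + (62 - 1*273)) + 596716) = 1/(1/(525 + (62 - 273)) + 596716) = 1/(1/(525 - 211) + 596716) = 1/(1/314 + 596716) = 1/(187368825/314) = 314/187368825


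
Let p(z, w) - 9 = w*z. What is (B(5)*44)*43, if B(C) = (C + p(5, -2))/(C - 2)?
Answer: 7568/3 ≈ 2522.7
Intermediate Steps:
p(z, w) = 9 + w*z
B(C) = (-1 + C)/(-2 + C) (B(C) = (C + (9 - 2*5))/(C - 2) = (C + (9 - 10))/(-2 + C) = (C - 1)/(-2 + C) = (-1 + C)/(-2 + C))
(B(5)*44)*43 = (((-1 + 5)/(-2 + 5))*44)*43 = ((4/3)*44)*43 = (176/3)*43 = 7568/3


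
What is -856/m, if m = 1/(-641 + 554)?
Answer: 74472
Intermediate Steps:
m = -1/87 (m = 1/(-87) = -1/87 ≈ -0.011494)
-856/m = -856/(-1/87) = -856*(-87) = 74472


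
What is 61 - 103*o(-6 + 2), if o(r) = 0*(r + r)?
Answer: 61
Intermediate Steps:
o(r) = 0 (o(r) = 0*(2*r) = 0)
61 - 103*o(-6 + 2) = 61 - 103*0 = 61 + 0 = 61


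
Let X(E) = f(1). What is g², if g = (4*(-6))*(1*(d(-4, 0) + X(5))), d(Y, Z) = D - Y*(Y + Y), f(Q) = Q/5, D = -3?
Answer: 17438976/25 ≈ 6.9756e+5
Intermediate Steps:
f(Q) = Q/5 (f(Q) = Q*(⅕) = Q/5)
X(E) = ⅕ (X(E) = (⅕)*1 = ⅕)
d(Y, Z) = -3 - 2*Y² (d(Y, Z) = -3 - Y*(Y + Y) = -3 - Y*2*Y = -3 - 2*Y²)
g = 4176/5 (g = (4*(-6))*(1*((-3 - 2*(-4)²) + ⅕)) = -24*((-3 - 2*16) + ⅕) = -24*((-3 - 32) + ⅕) = -24*(-35 + ⅕) = -24*(-174)/5 = -24*(-174/5) = 4176/5 ≈ 835.20)
g² = (4176/5)² = 17438976/25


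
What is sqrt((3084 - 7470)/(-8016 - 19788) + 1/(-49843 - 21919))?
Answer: sqrt(1090194848589119)/83136277 ≈ 0.39716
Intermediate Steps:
sqrt((3084 - 7470)/(-8016 - 19788) + 1/(-49843 - 21919)) = sqrt(-4386/(-27804) + 1/(-71762)) = sqrt(-4386*(-1/27804) - 1/71762) = sqrt(731/4634 - 1/71762) = sqrt(13113347/83136277) = sqrt(1090194848589119)/83136277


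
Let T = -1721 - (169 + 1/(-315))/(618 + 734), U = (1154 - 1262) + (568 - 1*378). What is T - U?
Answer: -383957437/212940 ≈ -1803.1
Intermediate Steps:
U = 82 (U = -108 + (568 - 378) = -108 + 190 = 82)
T = -366496357/212940 (T = -1721 - (169 - 1/315)/1352 = -1721 - 53234/(315*1352) = -1721 - 1*26617/212940 = -1721 - 26617/212940 = -366496357/212940 ≈ -1721.1)
T - U = -366496357/212940 - 1*82 = -366496357/212940 - 82 = -383957437/212940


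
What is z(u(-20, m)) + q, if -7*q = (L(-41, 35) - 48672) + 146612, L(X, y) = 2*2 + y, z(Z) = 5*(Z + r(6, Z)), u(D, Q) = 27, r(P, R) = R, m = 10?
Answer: -13727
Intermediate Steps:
z(Z) = 10*Z (z(Z) = 5*(Z + Z) = 5*(2*Z) = 10*Z)
L(X, y) = 4 + y
q = -13997 (q = -(((4 + 35) - 48672) + 146612)/7 = -((39 - 48672) + 146612)/7 = -(-48633 + 146612)/7 = -⅐*97979 = -13997)
z(u(-20, m)) + q = 10*27 - 13997 = 270 - 13997 = -13727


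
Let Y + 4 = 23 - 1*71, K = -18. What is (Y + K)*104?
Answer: -7280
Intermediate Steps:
Y = -52 (Y = -4 + (23 - 1*71) = -4 + (23 - 71) = -4 - 48 = -52)
(Y + K)*104 = (-52 - 18)*104 = -70*104 = -7280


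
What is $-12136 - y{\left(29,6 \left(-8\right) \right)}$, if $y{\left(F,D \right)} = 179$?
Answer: $-12315$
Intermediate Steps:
$-12136 - y{\left(29,6 \left(-8\right) \right)} = -12136 - 179 = -12315$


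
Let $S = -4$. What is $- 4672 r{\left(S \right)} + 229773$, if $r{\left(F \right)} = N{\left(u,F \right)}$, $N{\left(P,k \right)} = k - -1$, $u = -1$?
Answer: $243789$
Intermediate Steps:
$N{\left(P,k \right)} = 1 + k$ ($N{\left(P,k \right)} = k + 1 = 1 + k$)
$r{\left(F \right)} = 1 + F$
$- 4672 r{\left(S \right)} + 229773 = - 4672 \left(1 - 4\right) + 229773 = \left(-4672\right) \left(-3\right) + 229773 = 14016 + 229773 = 243789$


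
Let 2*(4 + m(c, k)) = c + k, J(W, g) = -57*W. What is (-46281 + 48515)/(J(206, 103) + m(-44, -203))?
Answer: -4468/23739 ≈ -0.18821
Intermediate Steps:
m(c, k) = -4 + c/2 + k/2 (m(c, k) = -4 + (c + k)/2 = -4 + (c/2 + k/2) = -4 + c/2 + k/2)
(-46281 + 48515)/(J(206, 103) + m(-44, -203)) = (-46281 + 48515)/(-57*206 + (-4 + (½)*(-44) + (½)*(-203))) = 2234/(-11742 + (-4 - 22 - 203/2)) = 2234/(-11742 - 255/2) = 2234/(-23739/2) = 2234*(-2/23739) = -4468/23739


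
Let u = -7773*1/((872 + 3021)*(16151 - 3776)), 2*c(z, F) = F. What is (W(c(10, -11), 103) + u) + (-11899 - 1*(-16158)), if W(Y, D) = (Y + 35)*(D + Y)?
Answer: 458329205761/64234500 ≈ 7135.3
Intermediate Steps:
c(z, F) = F/2
W(Y, D) = (35 + Y)*(D + Y)
u = -2591/16058625 (u = -7773/(12375*3893) = -7773/48175875 = -7773*1/48175875 = -2591/16058625 ≈ -0.00016135)
(W(c(10, -11), 103) + u) + (-11899 - 1*(-16158)) = ((((½)*(-11))² + 35*103 + 35*((½)*(-11)) + 103*((½)*(-11))) - 2591/16058625) + (-11899 - 1*(-16158)) = (((-11/2)² + 3605 + 35*(-11/2) + 103*(-11/2)) - 2591/16058625) + (-11899 + 16158) = ((121/4 + 3605 - 385/2 - 1133/2) - 2591/16058625) + 4259 = (11505/4 - 2591/16058625) + 4259 = 184754470261/64234500 + 4259 = 458329205761/64234500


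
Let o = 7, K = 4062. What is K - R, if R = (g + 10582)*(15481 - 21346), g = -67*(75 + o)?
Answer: 29845182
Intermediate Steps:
g = -5494 (g = -67*(75 + 7) = -67*82 = -5494)
R = -29841120 (R = (-5494 + 10582)*(15481 - 21346) = 5088*(-5865) = -29841120)
K - R = 4062 - 1*(-29841120) = 4062 + 29841120 = 29845182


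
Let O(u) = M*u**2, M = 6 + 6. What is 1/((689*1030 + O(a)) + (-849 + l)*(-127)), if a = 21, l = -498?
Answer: 1/886031 ≈ 1.1286e-6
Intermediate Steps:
M = 12
O(u) = 12*u**2
1/((689*1030 + O(a)) + (-849 + l)*(-127)) = 1/((689*1030 + 12*21**2) + (-849 - 498)*(-127)) = 1/((709670 + 12*441) - 1347*(-127)) = 1/((709670 + 5292) + 171069) = 1/(714962 + 171069) = 1/886031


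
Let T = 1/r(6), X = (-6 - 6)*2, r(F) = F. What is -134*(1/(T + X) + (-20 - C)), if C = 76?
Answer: 1840356/143 ≈ 12870.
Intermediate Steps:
X = -24 (X = -12*2 = -24)
T = ⅙ (T = 1/6 = ⅙ ≈ 0.16667)
-134*(1/(T + X) + (-20 - C)) = -134*(1/(⅙ - 24) + (-20 - 1*76)) = -134*(1/(-143/6) + (-20 - 76)) = -134*(-6/143 - 96) = -134*(-13734/143) = 1840356/143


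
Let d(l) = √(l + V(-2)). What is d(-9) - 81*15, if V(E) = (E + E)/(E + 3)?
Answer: -1215 + I*√13 ≈ -1215.0 + 3.6056*I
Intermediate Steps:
V(E) = 2*E/(3 + E) (V(E) = (2*E)/(3 + E) = 2*E/(3 + E))
d(l) = √(-4 + l) (d(l) = √(l + 2*(-2)/(3 - 2)) = √(l + 2*(-2)/1) = √(l + 2*(-2)*1) = √(l - 4) = √(-4 + l))
d(-9) - 81*15 = √(-4 - 9) - 81*15 = √(-13) - 1215 = I*√13 - 1215 = -1215 + I*√13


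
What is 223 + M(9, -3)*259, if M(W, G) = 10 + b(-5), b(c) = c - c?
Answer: 2813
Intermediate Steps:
b(c) = 0
M(W, G) = 10 (M(W, G) = 10 + 0 = 10)
223 + M(9, -3)*259 = 223 + 10*259 = 223 + 2590 = 2813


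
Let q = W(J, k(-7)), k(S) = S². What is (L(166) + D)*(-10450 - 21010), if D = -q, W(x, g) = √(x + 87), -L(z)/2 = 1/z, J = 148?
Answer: 31460/83 + 31460*√235 ≈ 4.8265e+5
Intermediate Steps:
L(z) = -2/z
W(x, g) = √(87 + x)
q = √235 (q = √(87 + 148) = √235 ≈ 15.330)
D = -√235 ≈ -15.330
(L(166) + D)*(-10450 - 21010) = (-2/166 - √235)*(-10450 - 21010) = (-2*1/166 - √235)*(-31460) = (-1/83 - √235)*(-31460) = 31460/83 + 31460*√235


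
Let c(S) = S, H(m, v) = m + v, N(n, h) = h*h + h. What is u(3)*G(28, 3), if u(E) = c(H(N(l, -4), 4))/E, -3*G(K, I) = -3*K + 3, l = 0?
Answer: 144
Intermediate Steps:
G(K, I) = -1 + K (G(K, I) = -(-3*K + 3)/3 = -(3 - 3*K)/3 = -1 + K)
N(n, h) = h + h**2 (N(n, h) = h**2 + h = h + h**2)
u(E) = 16/E (u(E) = (-4*(1 - 4) + 4)/E = (-4*(-3) + 4)/E = (12 + 4)/E = 16/E)
u(3)*G(28, 3) = (16/3)*(-1 + 28) = (16*(1/3))*27 = (16/3)*27 = 144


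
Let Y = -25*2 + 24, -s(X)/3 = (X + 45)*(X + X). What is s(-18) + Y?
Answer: 2890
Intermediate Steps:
s(X) = -6*X*(45 + X) (s(X) = -3*(X + 45)*(X + X) = -3*(45 + X)*2*X = -6*X*(45 + X))
Y = -26 (Y = -50 + 24 = -26)
s(-18) + Y = -6*(-18)*(45 - 18) - 26 = -6*(-18)*27 - 26 = 2916 - 26 = 2890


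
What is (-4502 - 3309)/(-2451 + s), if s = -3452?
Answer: 7811/5903 ≈ 1.3232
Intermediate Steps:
(-4502 - 3309)/(-2451 + s) = (-4502 - 3309)/(-2451 - 3452) = -7811/(-5903) = -7811*(-1/5903) = 7811/5903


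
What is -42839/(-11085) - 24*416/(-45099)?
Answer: 226963189/55546935 ≈ 4.0860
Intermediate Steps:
-42839/(-11085) - 24*416/(-45099) = -42839*(-1/11085) - 9984*(-1/45099) = 42839/11085 + 3328/15033 = 226963189/55546935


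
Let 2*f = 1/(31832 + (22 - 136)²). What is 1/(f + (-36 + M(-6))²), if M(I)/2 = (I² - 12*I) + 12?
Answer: 89656/3731124097 ≈ 2.4029e-5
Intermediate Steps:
M(I) = 24 - 24*I + 2*I² (M(I) = 2*((I² - 12*I) + 12) = 2*(12 + I² - 12*I) = 24 - 24*I + 2*I²)
f = 1/89656 (f = 1/(2*(31832 + (22 - 136)²)) = 1/(2*(31832 + (-114)²)) = 1/(2*(31832 + 12996)) = (½)/44828 = (½)*(1/44828) = 1/89656 ≈ 1.1154e-5)
1/(f + (-36 + M(-6))²) = 1/(1/89656 + (-36 + (24 - 24*(-6) + 2*(-6)²))²) = 1/(1/89656 + (-36 + (24 + 144 + 2*36))²) = 1/(1/89656 + (-36 + (24 + 144 + 72))²) = 1/(1/89656 + (-36 + 240)²) = 1/(1/89656 + 204²) = 1/(1/89656 + 41616) = 1/(3731124097/89656) = 89656/3731124097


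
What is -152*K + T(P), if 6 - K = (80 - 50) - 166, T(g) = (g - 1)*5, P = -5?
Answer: -21614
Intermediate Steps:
T(g) = -5 + 5*g (T(g) = (-1 + g)*5 = -5 + 5*g)
K = 142 (K = 6 - ((80 - 50) - 166) = 6 - (30 - 166) = 6 - 1*(-136) = 6 + 136 = 142)
-152*K + T(P) = -152*142 + (-5 + 5*(-5)) = -21584 + (-5 - 25) = -21584 - 30 = -21614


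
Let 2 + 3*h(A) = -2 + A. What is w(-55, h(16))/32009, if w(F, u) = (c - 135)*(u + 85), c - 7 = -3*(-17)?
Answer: -6853/32009 ≈ -0.21410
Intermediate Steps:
c = 58 (c = 7 - 3*(-17) = 7 + 51 = 58)
h(A) = -4/3 + A/3 (h(A) = -2/3 + (-2 + A)/3 = -2/3 + (-2/3 + A/3) = -4/3 + A/3)
w(F, u) = -6545 - 77*u (w(F, u) = (58 - 135)*(u + 85) = -77*(85 + u) = -6545 - 77*u)
w(-55, h(16))/32009 = (-6545 - 77*(-4/3 + (1/3)*16))/32009 = (-6545 - 77*(-4/3 + 16/3))*(1/32009) = (-6545 - 77*4)*(1/32009) = (-6545 - 308)*(1/32009) = -6853*1/32009 = -6853/32009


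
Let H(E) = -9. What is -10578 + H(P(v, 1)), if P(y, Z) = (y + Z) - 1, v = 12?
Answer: -10587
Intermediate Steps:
P(y, Z) = -1 + Z + y (P(y, Z) = (Z + y) - 1 = -1 + Z + y)
-10578 + H(P(v, 1)) = -10578 - 9 = -10587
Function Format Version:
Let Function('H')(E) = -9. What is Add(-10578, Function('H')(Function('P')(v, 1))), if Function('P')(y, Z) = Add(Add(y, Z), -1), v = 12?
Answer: -10587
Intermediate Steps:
Function('P')(y, Z) = Add(-1, Z, y) (Function('P')(y, Z) = Add(Add(Z, y), -1) = Add(-1, Z, y))
Add(-10578, Function('H')(Function('P')(v, 1))) = Add(-10578, -9) = -10587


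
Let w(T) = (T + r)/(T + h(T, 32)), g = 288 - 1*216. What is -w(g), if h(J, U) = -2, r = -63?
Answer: -9/70 ≈ -0.12857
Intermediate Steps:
g = 72 (g = 288 - 216 = 72)
w(T) = (-63 + T)/(-2 + T) (w(T) = (T - 63)/(T - 2) = (-63 + T)/(-2 + T))
-w(g) = -(-63 + 72)/(-2 + 72) = -9/70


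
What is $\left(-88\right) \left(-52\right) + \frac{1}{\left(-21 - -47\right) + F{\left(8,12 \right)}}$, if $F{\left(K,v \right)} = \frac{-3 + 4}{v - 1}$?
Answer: $\frac{1313323}{287} \approx 4576.0$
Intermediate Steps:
$F{\left(K,v \right)} = \frac{1}{-1 + v}$ ($F{\left(K,v \right)} = 1 \frac{1}{-1 + v} = \frac{1}{-1 + v}$)
$\left(-88\right) \left(-52\right) + \frac{1}{\left(-21 - -47\right) + F{\left(8,12 \right)}} = \left(-88\right) \left(-52\right) + \frac{1}{\left(-21 - -47\right) + \frac{1}{-1 + 12}} = 4576 + \frac{1}{\left(-21 + 47\right) + \frac{1}{11}} = 4576 + \frac{1}{26 + \frac{1}{11}} = 4576 + \frac{1}{\frac{287}{11}} = 4576 + \frac{11}{287} = \frac{1313323}{287}$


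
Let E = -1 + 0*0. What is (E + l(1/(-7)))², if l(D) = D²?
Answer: 2304/2401 ≈ 0.95960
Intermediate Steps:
E = -1 (E = -1 + 0 = -1)
(E + l(1/(-7)))² = (-1 + (1/(-7))²)² = (-1 + (-⅐)²)² = (-1 + 1/49)² = (-48/49)² = 2304/2401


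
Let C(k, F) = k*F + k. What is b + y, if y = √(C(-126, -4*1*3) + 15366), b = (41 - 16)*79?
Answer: 1975 + 4*√1047 ≈ 2104.4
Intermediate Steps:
b = 1975 (b = 25*79 = 1975)
C(k, F) = k + F*k (C(k, F) = F*k + k = k + F*k)
y = 4*√1047 (y = √(-126*(1 - 4*1*3) + 15366) = √(-126*(1 - 4*3) + 15366) = √(-126*(1 - 12) + 15366) = √(-126*(-11) + 15366) = √(1386 + 15366) = √16752 = 4*√1047 ≈ 129.43)
b + y = 1975 + 4*√1047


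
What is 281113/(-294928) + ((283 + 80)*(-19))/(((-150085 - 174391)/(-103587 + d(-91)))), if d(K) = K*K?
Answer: -48488726044271/23924264432 ≈ -2026.8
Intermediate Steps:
d(K) = K**2
281113/(-294928) + ((283 + 80)*(-19))/(((-150085 - 174391)/(-103587 + d(-91)))) = 281113/(-294928) + ((283 + 80)*(-19))/(((-150085 - 174391)/(-103587 + (-91)**2))) = 281113*(-1/294928) + (363*(-19))/((-324476/(-103587 + 8281))) = -281113/294928 - 6897/((-324476/(-95306))) = -281113/294928 - 6897/((-324476*(-1/95306))) = -281113/294928 - 6897/162238/47653 = -281113/294928 - 6897*47653/162238 = -281113/294928 - 328662741/162238 = -48488726044271/23924264432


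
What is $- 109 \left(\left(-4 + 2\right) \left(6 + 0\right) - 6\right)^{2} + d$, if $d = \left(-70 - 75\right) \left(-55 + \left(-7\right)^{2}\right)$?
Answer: $-34446$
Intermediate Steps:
$d = 870$ ($d = - 145 \left(-55 + 49\right) = \left(-145\right) \left(-6\right) = 870$)
$- 109 \left(\left(-4 + 2\right) \left(6 + 0\right) - 6\right)^{2} + d = - 109 \left(\left(-4 + 2\right) \left(6 + 0\right) - 6\right)^{2} + 870 = - 109 \left(\left(-2\right) 6 - 6\right)^{2} + 870 = - 109 \left(-12 - 6\right)^{2} + 870 = - 109 \left(-18\right)^{2} + 870 = \left(-109\right) 324 + 870 = -35316 + 870 = -34446$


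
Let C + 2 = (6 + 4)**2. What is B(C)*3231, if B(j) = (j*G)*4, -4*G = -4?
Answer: 1266552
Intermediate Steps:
G = 1 (G = -1/4*(-4) = 1)
C = 98 (C = -2 + (6 + 4)**2 = -2 + 10**2 = -2 + 100 = 98)
B(j) = 4*j (B(j) = (j*1)*4 = j*4 = 4*j)
B(C)*3231 = (4*98)*3231 = 392*3231 = 1266552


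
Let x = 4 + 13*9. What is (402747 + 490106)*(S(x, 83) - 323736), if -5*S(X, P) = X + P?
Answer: -1445425436052/5 ≈ -2.8909e+11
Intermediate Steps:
x = 121 (x = 4 + 117 = 121)
S(X, P) = -P/5 - X/5 (S(X, P) = -(X + P)/5 = -(P + X)/5 = -P/5 - X/5)
(402747 + 490106)*(S(x, 83) - 323736) = (402747 + 490106)*((-⅕*83 - ⅕*121) - 323736) = 892853*((-83/5 - 121/5) - 323736) = 892853*(-204/5 - 323736) = 892853*(-1618884/5) = -1445425436052/5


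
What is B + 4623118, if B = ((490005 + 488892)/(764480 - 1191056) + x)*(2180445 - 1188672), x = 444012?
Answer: 62615876790797521/142192 ≈ 4.4036e+11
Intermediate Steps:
B = 62615219420402865/142192 (B = ((490005 + 488892)/(764480 - 1191056) + 444012)*(2180445 - 1188672) = (978897/(-426576) + 444012)*991773 = (978897*(-1/426576) + 444012)*991773 = (-326299/142192 + 444012)*991773 = (63134628005/142192)*991773 = 62615219420402865/142192 ≈ 4.4036e+11)
B + 4623118 = 62615219420402865/142192 + 4623118 = 62615876790797521/142192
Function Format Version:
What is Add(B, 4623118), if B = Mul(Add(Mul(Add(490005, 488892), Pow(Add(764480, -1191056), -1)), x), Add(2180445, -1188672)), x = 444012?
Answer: Rational(62615876790797521, 142192) ≈ 4.4036e+11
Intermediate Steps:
B = Rational(62615219420402865, 142192) (B = Mul(Add(Mul(Add(490005, 488892), Pow(Add(764480, -1191056), -1)), 444012), Add(2180445, -1188672)) = Mul(Add(Mul(978897, Pow(-426576, -1)), 444012), 991773) = Mul(Add(Mul(978897, Rational(-1, 426576)), 444012), 991773) = Mul(Add(Rational(-326299, 142192), 444012), 991773) = Mul(Rational(63134628005, 142192), 991773) = Rational(62615219420402865, 142192) ≈ 4.4036e+11)
Add(B, 4623118) = Add(Rational(62615219420402865, 142192), 4623118) = Rational(62615876790797521, 142192)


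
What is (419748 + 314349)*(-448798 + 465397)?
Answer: 12185276103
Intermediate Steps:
(419748 + 314349)*(-448798 + 465397) = 734097*16599 = 12185276103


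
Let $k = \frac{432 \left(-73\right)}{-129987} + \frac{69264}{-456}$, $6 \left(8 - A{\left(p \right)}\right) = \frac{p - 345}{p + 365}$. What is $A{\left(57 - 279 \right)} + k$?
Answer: $- \frac{78478481}{548834} \approx -142.99$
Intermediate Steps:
$A{\left(p \right)} = 8 - \frac{-345 + p}{6 \left(365 + p\right)}$ ($A{\left(p \right)} = 8 - \frac{\left(p - 345\right) \frac{1}{p + 365}}{6} = 8 - \frac{\left(-345 + p\right) \frac{1}{365 + p}}{6} = 8 - \frac{\frac{1}{365 + p} \left(-345 + p\right)}{6} = 8 - \frac{-345 + p}{6 \left(365 + p\right)}$)
$k = - \frac{41615922}{274417}$ ($k = \left(-31536\right) \left(- \frac{1}{129987}\right) + 69264 \left(- \frac{1}{456}\right) = \frac{3504}{14443} - \frac{2886}{19} = - \frac{41615922}{274417} \approx -151.65$)
$A{\left(57 - 279 \right)} + k = \frac{17865 + 47 \left(57 - 279\right)}{6 \left(365 + \left(57 - 279\right)\right)} - \frac{41615922}{274417} = \frac{17865 + 47 \left(-222\right)}{6 \left(365 - 222\right)} - \frac{41615922}{274417} = \frac{17865 - 10434}{6 \cdot 143} - \frac{41615922}{274417} = \frac{1}{6} \cdot \frac{1}{143} \cdot 7431 - \frac{41615922}{274417} = \frac{2477}{286} - \frac{41615922}{274417} = - \frac{78478481}{548834}$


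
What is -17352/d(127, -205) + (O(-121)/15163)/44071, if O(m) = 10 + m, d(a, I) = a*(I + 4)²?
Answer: -1288446530177/380970516213019 ≈ -0.0033820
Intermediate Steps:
d(a, I) = a*(4 + I)²
-17352/d(127, -205) + (O(-121)/15163)/44071 = -17352*1/(127*(4 - 205)²) + ((10 - 121)/15163)/44071 = -17352/(127*(-201)²) - 111*1/15163*(1/44071) = -17352/(127*40401) - 111/15163*1/44071 = -17352/5130927 - 111/668248573 = -17352*1/5130927 - 111/668248573 = -1928/570103 - 111/668248573 = -1288446530177/380970516213019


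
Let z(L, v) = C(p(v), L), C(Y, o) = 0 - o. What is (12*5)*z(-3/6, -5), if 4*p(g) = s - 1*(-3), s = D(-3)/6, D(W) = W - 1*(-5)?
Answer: 30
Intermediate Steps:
D(W) = 5 + W (D(W) = W + 5 = 5 + W)
s = ⅓ (s = (5 - 3)/6 = 2*(⅙) = ⅓ ≈ 0.33333)
p(g) = ⅚ (p(g) = (⅓ - 1*(-3))/4 = (⅓ + 3)/4 = (¼)*(10/3) = ⅚)
C(Y, o) = -o
z(L, v) = -L
(12*5)*z(-3/6, -5) = (12*5)*(-(-3)/6) = 60*(-(-3)/6) = 60*(-1*(-½)) = 60*(½) = 30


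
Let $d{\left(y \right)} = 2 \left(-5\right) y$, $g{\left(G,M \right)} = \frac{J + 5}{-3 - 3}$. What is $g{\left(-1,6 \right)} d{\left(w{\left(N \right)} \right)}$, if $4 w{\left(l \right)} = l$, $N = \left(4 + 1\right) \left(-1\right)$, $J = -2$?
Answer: $- \frac{25}{4} \approx -6.25$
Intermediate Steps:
$g{\left(G,M \right)} = - \frac{1}{2}$ ($g{\left(G,M \right)} = \frac{-2 + 5}{-3 - 3} = \frac{3}{-6} = 3 \left(- \frac{1}{6}\right) = - \frac{1}{2}$)
$N = -5$ ($N = 5 \left(-1\right) = -5$)
$w{\left(l \right)} = \frac{l}{4}$
$d{\left(y \right)} = - 10 y$
$g{\left(-1,6 \right)} d{\left(w{\left(N \right)} \right)} = - \frac{\left(-10\right) \frac{1}{4} \left(-5\right)}{2} = - \frac{\left(-10\right) \left(- \frac{5}{4}\right)}{2} = \left(- \frac{1}{2}\right) \frac{25}{2} = - \frac{25}{4}$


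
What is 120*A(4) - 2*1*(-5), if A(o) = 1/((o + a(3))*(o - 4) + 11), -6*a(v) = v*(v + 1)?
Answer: 230/11 ≈ 20.909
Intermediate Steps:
a(v) = -v*(1 + v)/6 (a(v) = -v*(v + 1)/6 = -v*(1 + v)/6)
A(o) = 1/(11 + (-4 + o)*(-2 + o)) (A(o) = 1/((o - 1/6*3*(1 + 3))*(o - 4) + 11) = 1/((o - 1/6*3*4)*(-4 + o) + 11) = 1/((o - 2)*(-4 + o) + 11) = 1/((-2 + o)*(-4 + o) + 11) = 1/((-4 + o)*(-2 + o) + 11) = 1/(11 + (-4 + o)*(-2 + o)))
120*A(4) - 2*1*(-5) = 120/(19 + 4**2 - 6*4) - 2*1*(-5) = 120/(19 + 16 - 24) - 2*(-5) = 120/11 + 10 = 230/11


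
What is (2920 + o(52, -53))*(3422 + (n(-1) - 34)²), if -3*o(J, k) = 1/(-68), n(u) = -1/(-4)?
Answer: 43471012337/3264 ≈ 1.3318e+7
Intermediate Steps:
n(u) = ¼ (n(u) = -1*(-¼) = ¼)
o(J, k) = 1/204 (o(J, k) = -⅓/(-68) = -⅓*(-1/68) = 1/204)
(2920 + o(52, -53))*(3422 + (n(-1) - 34)²) = (2920 + 1/204)*(3422 + (¼ - 34)²) = 595681*(3422 + (-135/4)²)/204 = 595681*(3422 + 18225/16)/204 = (595681/204)*(72977/16) = 43471012337/3264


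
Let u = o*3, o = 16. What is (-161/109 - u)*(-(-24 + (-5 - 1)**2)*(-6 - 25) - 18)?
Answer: -1909122/109 ≈ -17515.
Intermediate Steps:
u = 48 (u = 16*3 = 48)
(-161/109 - u)*(-(-24 + (-5 - 1)**2)*(-6 - 25) - 18) = (-161/109 - 1*48)*(-(-24 + (-5 - 1)**2)*(-6 - 25) - 18) = (-161*1/109 - 48)*(-(-24 + (-6)**2)*(-31) - 18) = (-161/109 - 48)*(-(-24 + 36)*(-31) - 18) = -5393*(-12*(-31) - 18)/109 = -5393*(-1*(-372) - 18)/109 = -5393*(372 - 18)/109 = -5393/109*354 = -1909122/109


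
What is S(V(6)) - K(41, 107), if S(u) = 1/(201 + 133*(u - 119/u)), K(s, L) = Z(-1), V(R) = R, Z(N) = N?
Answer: 9827/9833 ≈ 0.99939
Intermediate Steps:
K(s, L) = -1
S(u) = 1/(201 - 15827/u + 133*u) (S(u) = 1/(201 + (-15827/u + 133*u)) = 1/(201 - 15827/u + 133*u))
S(V(6)) - K(41, 107) = 6/(-15827 + 133*6**2 + 201*6) - 1*(-1) = 6/(-15827 + 133*36 + 1206) + 1 = 6/(-15827 + 4788 + 1206) + 1 = 6/(-9833) + 1 = 6*(-1/9833) + 1 = -6/9833 + 1 = 9827/9833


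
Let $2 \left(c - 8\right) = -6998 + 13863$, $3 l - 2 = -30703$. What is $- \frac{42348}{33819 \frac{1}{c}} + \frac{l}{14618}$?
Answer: $- \frac{2130163754065}{494366142} \approx -4308.9$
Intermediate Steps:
$l = - \frac{30701}{3}$ ($l = \frac{2}{3} + \frac{1}{3} \left(-30703\right) = \frac{2}{3} - \frac{30703}{3} = - \frac{30701}{3} \approx -10234.0$)
$c = \frac{6881}{2}$ ($c = 8 + \frac{-6998 + 13863}{2} = 8 + \frac{1}{2} \cdot 6865 = 8 + \frac{6865}{2} = \frac{6881}{2} \approx 3440.5$)
$- \frac{42348}{33819 \frac{1}{c}} + \frac{l}{14618} = - \frac{42348}{33819 \frac{1}{\frac{6881}{2}}} - \frac{30701}{3 \cdot 14618} = - \frac{42348}{33819 \cdot \frac{2}{6881}} - \frac{30701}{43854} = - \frac{42348}{\frac{67638}{6881}} - \frac{30701}{43854} = \left(-42348\right) \frac{6881}{67638} - \frac{30701}{43854} = - \frac{48566098}{11273} - \frac{30701}{43854} = - \frac{2130163754065}{494366142}$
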